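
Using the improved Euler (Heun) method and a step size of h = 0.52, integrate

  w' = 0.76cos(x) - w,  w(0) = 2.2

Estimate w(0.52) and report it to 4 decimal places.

1.6198

Heun: k1 = f(x_n, w_n); k2 = f(x_n + h, w_n + h·k1); w_{n+1} = w_n + (h/2)·(k1 + k2).
x=0.000000, w=2.200000:
  k1 = f(0.000000, 2.200000) = -1.440000
  k2 = f(0.520000, 1.451200) = -0.791657
  w ← 2.200000 + (0.52/2)·(-1.440000 + (-0.791657)) = 1.619769
w(0.52) ≈ 1.6198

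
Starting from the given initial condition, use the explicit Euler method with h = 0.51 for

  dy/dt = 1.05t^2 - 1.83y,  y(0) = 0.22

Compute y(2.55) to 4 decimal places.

2.3147

Euler: y_{n+1} = y_n + h·f(t_n, y_n).
t=0.000000, y=0.220000: f=-0.402600 → y ← 0.220000 + 0.51·(-0.402600) = 0.014674
t=0.510000, y=0.014674: f=0.246252 → y ← 0.014674 + 0.51·0.246252 = 0.140262
t=1.020000, y=0.140262: f=0.835740 → y ← 0.140262 + 0.51·0.835740 = 0.566490
t=1.530000, y=0.566490: f=1.421269 → y ← 0.566490 + 0.51·1.421269 = 1.291337
t=2.040000, y=1.291337: f=2.006534 → y ← 1.291337 + 0.51·2.006534 = 2.314669
y(2.55) ≈ 2.3147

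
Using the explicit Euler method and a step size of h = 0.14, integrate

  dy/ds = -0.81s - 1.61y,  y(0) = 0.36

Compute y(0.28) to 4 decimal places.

0.2001

Euler: y_{n+1} = y_n + h·f(s_n, y_n).
s=0.000000, y=0.360000: f=-0.579600 → y ← 0.360000 + 0.14·(-0.579600) = 0.278856
s=0.140000, y=0.278856: f=-0.562358 → y ← 0.278856 + 0.14·(-0.562358) = 0.200126
y(0.28) ≈ 0.2001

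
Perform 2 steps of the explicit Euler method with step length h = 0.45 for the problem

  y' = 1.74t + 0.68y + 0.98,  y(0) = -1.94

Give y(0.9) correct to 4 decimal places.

Euler: y_{n+1} = y_n + h·f(t_n, y_n).
t=0.000000, y=-1.940000: f=-0.339200 → y ← -1.940000 + 0.45·(-0.339200) = -2.092640
t=0.450000, y=-2.092640: f=0.340005 → y ← -2.092640 + 0.45·0.340005 = -1.939638
y(0.9) ≈ -1.9396

-1.9396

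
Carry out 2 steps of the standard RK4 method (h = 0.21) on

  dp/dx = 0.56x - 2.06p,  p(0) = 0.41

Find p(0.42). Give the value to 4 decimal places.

RK4: k1 = f(x_n, p_n); k2 = f(x_n + h/2, p_n + (h/2)·k1); k3 = f(x_n + h/2, p_n + (h/2)·k2); k4 = f(x_n + h, p_n + h·k3); p_{n+1} = p_n + (h/6)·(k1 + 2k2 + 2k3 + k4).
x=0.000000, p=0.410000:
  k1 = f(0.000000, 0.410000) = -0.844600
  k2 = f(0.105000, 0.321317) = -0.603113
  k3 = f(0.105000, 0.346673) = -0.655347
  k4 = f(0.210000, 0.272377) = -0.443497
  p ← 0.410000 + (0.21/6)·(k1 + 2k2 + 2k3 + k4) = 0.276824
x=0.210000, p=0.276824:
  k1 = f(0.210000, 0.276824) = -0.452658
  k2 = f(0.315000, 0.229295) = -0.295948
  k3 = f(0.315000, 0.245750) = -0.329845
  k4 = f(0.420000, 0.207557) = -0.192368
  p ← 0.276824 + (0.21/6)·(k1 + 2k2 + 2k3 + k4) = 0.210443
p(0.42) ≈ 0.2104

0.2104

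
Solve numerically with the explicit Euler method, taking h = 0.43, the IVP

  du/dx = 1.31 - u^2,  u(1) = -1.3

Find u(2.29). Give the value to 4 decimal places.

-2.6835

Euler: u_{n+1} = u_n + h·f(x_n, u_n).
x=1.000000, u=-1.300000: f=-0.380000 → u ← -1.300000 + 0.43·(-0.380000) = -1.463400
x=1.430000, u=-1.463400: f=-0.831540 → u ← -1.463400 + 0.43·(-0.831540) = -1.820962
x=1.860000, u=-1.820962: f=-2.005903 → u ← -1.820962 + 0.43·(-2.005903) = -2.683500
u(2.29) ≈ -2.6835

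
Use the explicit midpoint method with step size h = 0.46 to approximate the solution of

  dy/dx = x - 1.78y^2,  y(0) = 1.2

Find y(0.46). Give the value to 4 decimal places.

1.0007

Midpoint: k1 = f(x_n, y_n); k2 = f(x_n + h/2, y_n + (h/2)·k1); y_{n+1} = y_n + h·k2.
x=0.000000, y=1.200000:
  k1 = f(0.000000, 1.200000) = -2.563200
  k2 = f(0.230000, 0.610464) = -0.433346
  y ← 1.200000 + 0.46·(-0.433346) = 1.000661
y(0.46) ≈ 1.0007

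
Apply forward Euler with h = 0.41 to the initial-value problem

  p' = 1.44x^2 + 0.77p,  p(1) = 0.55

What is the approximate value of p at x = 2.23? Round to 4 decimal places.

Euler: p_{n+1} = p_n + h·f(x_n, p_n).
x=1.000000, p=0.550000: f=1.863500 → p ← 0.550000 + 0.41·1.863500 = 1.314035
x=1.410000, p=1.314035: f=3.874671 → p ← 1.314035 + 0.41·3.874671 = 2.902650
x=1.820000, p=2.902650: f=7.004897 → p ← 2.902650 + 0.41·7.004897 = 5.774658
p(2.23) ≈ 5.7747

5.7747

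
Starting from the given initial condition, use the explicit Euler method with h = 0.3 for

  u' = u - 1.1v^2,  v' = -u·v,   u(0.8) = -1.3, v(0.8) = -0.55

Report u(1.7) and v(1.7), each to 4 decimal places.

Euler on (u,v): u_{n+1} = u_n + h·u', v_{n+1} = v_n + h·v'.
0.800000: (-1.300000, -0.550000); f=(-1.632750, -0.715000) → (-1.789825, -0.764500)
1.100000: (-1.789825, -0.764500); f=(-2.432731, -1.368321) → (-2.519644, -1.174996)
1.400000: (-2.519644, -1.174996); f=(-4.038322, -2.960573) → (-3.731141, -2.063168)
(u(1.7), v(1.7)) ≈ (-3.7311, -2.0632)

-3.7311, -2.0632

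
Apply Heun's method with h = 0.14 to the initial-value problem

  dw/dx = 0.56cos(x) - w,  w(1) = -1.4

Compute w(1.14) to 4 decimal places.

Heun: k1 = f(x_n, w_n); k2 = f(x_n + h, w_n + h·k1); w_{n+1} = w_n + (h/2)·(k1 + k2).
x=1.000000, w=-1.400000:
  k1 = f(1.000000, -1.400000) = 1.702569
  k2 = f(1.140000, -1.161640) = 1.395493
  w ← -1.400000 + (0.14/2)·(1.702569 + 1.395493) = -1.183136
w(1.14) ≈ -1.1831

-1.1831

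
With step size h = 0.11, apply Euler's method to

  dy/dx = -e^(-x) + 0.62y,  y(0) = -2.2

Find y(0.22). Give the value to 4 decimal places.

-2.7264

Euler: y_{n+1} = y_n + h·f(x_n, y_n).
x=0.000000, y=-2.200000: f=-2.364000 → y ← -2.200000 + 0.11·(-2.364000) = -2.460040
x=0.110000, y=-2.460040: f=-2.421059 → y ← -2.460040 + 0.11·(-2.421059) = -2.726356
y(0.22) ≈ -2.7264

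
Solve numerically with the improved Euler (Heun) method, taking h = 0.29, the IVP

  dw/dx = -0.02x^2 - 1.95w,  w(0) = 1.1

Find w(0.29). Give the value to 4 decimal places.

0.6536

Heun: k1 = f(x_n, w_n); k2 = f(x_n + h, w_n + h·k1); w_{n+1} = w_n + (h/2)·(k1 + k2).
x=0.000000, w=1.100000:
  k1 = f(0.000000, 1.100000) = -2.145000
  k2 = f(0.290000, 0.477950) = -0.933685
  w ← 1.100000 + (0.29/2)·(-2.145000 + (-0.933685)) = 0.653591
w(0.29) ≈ 0.6536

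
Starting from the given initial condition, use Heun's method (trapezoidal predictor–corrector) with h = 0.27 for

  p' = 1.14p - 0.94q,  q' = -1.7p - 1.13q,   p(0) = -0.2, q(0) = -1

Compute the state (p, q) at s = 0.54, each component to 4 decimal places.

Heun on (p,q): k1 = f(s_n, state_n); k2 = f(s_n + h, state_n + h·k1); state_{n+1} = state_n + (h/2)·(k1 + k2).
0.000000: (-0.200000, -1.000000)
  k1 = (0.712000, 1.470000)
  predictor → (-0.007760, -0.603100)
  k2 = (0.558068, 0.694695)
  → (-0.028541, -0.707766)
0.270000: (-0.028541, -0.707766)
  k1 = (0.632764, 0.848295)
  predictor → (0.142305, -0.478726)
  k2 = (0.612231, 0.299042)
  → (0.139533, -0.552876)
(p(0.54), q(0.54)) ≈ (0.1395, -0.5529)

0.1395, -0.5529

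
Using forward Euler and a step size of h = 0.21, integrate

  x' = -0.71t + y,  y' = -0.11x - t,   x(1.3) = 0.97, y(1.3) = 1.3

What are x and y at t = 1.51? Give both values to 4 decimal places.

1.0492, 1.0046

Euler on (x,y): x_{n+1} = x_n + h·x', y_{n+1} = y_n + h·y'.
1.300000: (0.970000, 1.300000); f=(0.377000, -1.406700) → (1.049170, 1.004593)
(x(1.51), y(1.51)) ≈ (1.0492, 1.0046)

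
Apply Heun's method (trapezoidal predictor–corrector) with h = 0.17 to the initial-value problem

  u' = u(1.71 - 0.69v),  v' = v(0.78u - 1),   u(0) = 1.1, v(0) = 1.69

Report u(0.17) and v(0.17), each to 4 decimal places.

1.2093, 1.6608

Heun on (u,v): k1 = f(t_n, state_n); k2 = f(t_n + h, state_n + h·k1); state_{n+1} = state_n + (h/2)·(k1 + k2).
0.000000: (1.100000, 1.690000)
  k1 = (0.598290, -0.239980)
  predictor → (1.201709, 1.649203)
  k2 = (0.687437, -0.103350)
  → (1.209287, 1.660817)
(u(0.17), v(0.17)) ≈ (1.2093, 1.6608)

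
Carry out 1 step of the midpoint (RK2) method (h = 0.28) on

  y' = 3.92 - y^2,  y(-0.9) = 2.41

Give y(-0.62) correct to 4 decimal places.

Midpoint: k1 = f(t_n, y_n); k2 = f(t_n + h/2, y_n + (h/2)·k1); y_{n+1} = y_n + h·k2.
t=-0.900000, y=2.410000:
  k1 = f(-0.900000, 2.410000) = -1.888100
  k2 = f(-0.760000, 2.145666) = -0.683883
  y ← 2.410000 + 0.28·(-0.683883) = 2.218513
y(-0.62) ≈ 2.2185

2.2185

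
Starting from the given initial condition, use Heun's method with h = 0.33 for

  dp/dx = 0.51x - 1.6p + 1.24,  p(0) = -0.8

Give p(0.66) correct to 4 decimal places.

Heun: k1 = f(x_n, p_n); k2 = f(x_n + h, p_n + h·k1); p_{n+1} = p_n + (h/2)·(k1 + k2).
x=0.000000, p=-0.800000:
  k1 = f(0.000000, -0.800000) = 2.520000
  k2 = f(0.330000, 0.031600) = 1.357740
  p ← -0.800000 + (0.33/2)·(2.520000 + 1.357740) = -0.160173
x=0.330000, p=-0.160173:
  k1 = f(0.330000, -0.160173) = 1.664577
  k2 = f(0.660000, 0.389137) = 0.953980
  p ← -0.160173 + (0.33/2)·(1.664577 + 0.953980) = 0.271889
p(0.66) ≈ 0.2719

0.2719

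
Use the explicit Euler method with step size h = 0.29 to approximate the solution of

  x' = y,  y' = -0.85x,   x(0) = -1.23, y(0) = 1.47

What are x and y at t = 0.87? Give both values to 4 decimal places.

0.2822, 2.0427

Euler on (x,y): x_{n+1} = x_n + h·x', y_{n+1} = y_n + h·y'.
0.000000: (-1.230000, 1.470000); f=(1.470000, 1.045500) → (-0.803700, 1.773195)
0.290000: (-0.803700, 1.773195); f=(1.773195, 0.683145) → (-0.289473, 1.971307)
0.580000: (-0.289473, 1.971307); f=(1.971307, 0.246052) → (0.282206, 2.042662)
(x(0.87), y(0.87)) ≈ (0.2822, 2.0427)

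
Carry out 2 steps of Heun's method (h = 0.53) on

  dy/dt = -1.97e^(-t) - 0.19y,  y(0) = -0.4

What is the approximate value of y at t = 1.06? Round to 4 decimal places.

-1.4868

Heun: k1 = f(t_n, y_n); k2 = f(t_n + h, y_n + h·k1); y_{n+1} = y_n + (h/2)·(k1 + k2).
t=0.000000, y=-0.400000:
  k1 = f(0.000000, -0.400000) = -1.894000
  k2 = f(0.530000, -1.403820) = -0.892826
  y ← -0.400000 + (0.53/2)·(-1.894000 + (-0.892826)) = -1.138509
t=0.530000, y=-1.138509:
  k1 = f(0.530000, -1.138509) = -0.943235
  k2 = f(1.060000, -1.638423) = -0.371217
  y ← -1.138509 + (0.53/2)·(-0.943235 + (-0.371217)) = -1.486839
y(1.06) ≈ -1.4868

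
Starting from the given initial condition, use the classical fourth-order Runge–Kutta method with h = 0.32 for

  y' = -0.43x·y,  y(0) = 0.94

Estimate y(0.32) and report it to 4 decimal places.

RK4: k1 = f(x_n, y_n); k2 = f(x_n + h/2, y_n + (h/2)·k1); k3 = f(x_n + h/2, y_n + (h/2)·k2); k4 = f(x_n + h, y_n + h·k3); y_{n+1} = y_n + (h/6)·(k1 + 2k2 + 2k3 + k4).
x=0.000000, y=0.940000:
  k1 = f(0.000000, 0.940000) = 0.000000
  k2 = f(0.160000, 0.940000) = -0.064672
  k3 = f(0.160000, 0.929652) = -0.063960
  k4 = f(0.320000, 0.919533) = -0.126528
  y ← 0.940000 + (0.32/6)·(k1 + 2k2 + 2k3 + k4) = 0.919531
y(0.32) ≈ 0.9195

0.9195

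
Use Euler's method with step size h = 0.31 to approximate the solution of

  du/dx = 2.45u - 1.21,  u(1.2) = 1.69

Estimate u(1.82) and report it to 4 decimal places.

Euler: u_{n+1} = u_n + h·f(x_n, u_n).
x=1.200000, u=1.690000: f=2.930500 → u ← 1.690000 + 0.31·2.930500 = 2.598455
x=1.510000, u=2.598455: f=5.156215 → u ← 2.598455 + 0.31·5.156215 = 4.196882
u(1.82) ≈ 4.1969

4.1969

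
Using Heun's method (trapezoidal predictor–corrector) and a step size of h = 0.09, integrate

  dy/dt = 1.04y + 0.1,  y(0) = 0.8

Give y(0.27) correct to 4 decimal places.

1.0901

Heun: k1 = f(t_n, y_n); k2 = f(t_n + h, y_n + h·k1); y_{n+1} = y_n + (h/2)·(k1 + k2).
t=0.000000, y=0.800000:
  k1 = f(0.000000, 0.800000) = 0.932000
  k2 = f(0.090000, 0.883880) = 1.019235
  y ← 0.800000 + (0.09/2)·(0.932000 + 1.019235) = 0.887806
t=0.090000, y=0.887806:
  k1 = f(0.090000, 0.887806) = 1.023318
  k2 = f(0.180000, 0.979904) = 1.119100
  y ← 0.887806 + (0.09/2)·(1.023318 + 1.119100) = 0.984214
t=0.180000, y=0.984214:
  k1 = f(0.180000, 0.984214) = 1.123583
  k2 = f(0.270000, 1.085337) = 1.228750
  y ← 0.984214 + (0.09/2)·(1.123583 + 1.228750) = 1.090069
y(0.27) ≈ 1.0901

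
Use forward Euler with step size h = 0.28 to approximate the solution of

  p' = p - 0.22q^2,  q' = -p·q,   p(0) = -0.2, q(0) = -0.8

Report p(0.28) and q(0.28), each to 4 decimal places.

-0.2954, -0.8448

Euler on (p,q): p_{n+1} = p_n + h·p', q_{n+1} = q_n + h·q'.
0.000000: (-0.200000, -0.800000); f=(-0.340800, -0.160000) → (-0.295424, -0.844800)
(p(0.28), q(0.28)) ≈ (-0.2954, -0.8448)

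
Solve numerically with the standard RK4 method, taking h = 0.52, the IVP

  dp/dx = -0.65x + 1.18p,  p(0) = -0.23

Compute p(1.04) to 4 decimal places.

-1.3355

RK4: k1 = f(x_n, p_n); k2 = f(x_n + h/2, p_n + (h/2)·k1); k3 = f(x_n + h/2, p_n + (h/2)·k2); k4 = f(x_n + h, p_n + h·k3); p_{n+1} = p_n + (h/6)·(k1 + 2k2 + 2k3 + k4).
x=0.000000, p=-0.230000:
  k1 = f(0.000000, -0.230000) = -0.271400
  k2 = f(0.260000, -0.300564) = -0.523666
  k3 = f(0.260000, -0.366153) = -0.601061
  k4 = f(0.520000, -0.542552) = -0.978211
  p ← -0.230000 + (0.52/6)·(k1 + 2k2 + 2k3 + k4) = -0.533252
x=0.520000, p=-0.533252:
  k1 = f(0.520000, -0.533252) = -0.967238
  k2 = f(0.780000, -0.784734) = -1.432986
  k3 = f(0.780000, -0.905828) = -1.575878
  k4 = f(1.040000, -1.352708) = -2.272196
  p ← -0.533252 + (0.52/6)·(k1 + 2k2 + 2k3 + k4) = -1.335539
p(1.04) ≈ -1.3355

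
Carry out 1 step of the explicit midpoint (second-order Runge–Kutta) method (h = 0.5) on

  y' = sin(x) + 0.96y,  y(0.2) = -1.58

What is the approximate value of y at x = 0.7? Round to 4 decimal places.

-2.2791

Midpoint: k1 = f(x_n, y_n); k2 = f(x_n + h/2, y_n + (h/2)·k1); y_{n+1} = y_n + h·k2.
x=0.200000, y=-1.580000:
  k1 = f(0.200000, -1.580000) = -1.318131
  k2 = f(0.450000, -1.909533) = -1.398186
  y ← -1.580000 + 0.5·(-1.398186) = -2.279093
y(0.7) ≈ -2.2791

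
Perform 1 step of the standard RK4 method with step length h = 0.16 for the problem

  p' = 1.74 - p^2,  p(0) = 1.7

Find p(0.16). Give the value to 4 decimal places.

1.5571

RK4: k1 = f(t_n, p_n); k2 = f(t_n + h/2, p_n + (h/2)·k1); k3 = f(t_n + h/2, p_n + (h/2)·k2); k4 = f(t_n + h, p_n + h·k3); p_{n+1} = p_n + (h/6)·(k1 + 2k2 + 2k3 + k4).
t=0.000000, p=1.700000:
  k1 = f(0.000000, 1.700000) = -1.150000
  k2 = f(0.080000, 1.608000) = -0.845664
  k3 = f(0.080000, 1.632347) = -0.924556
  k4 = f(0.160000, 1.552071) = -0.668924
  p ← 1.700000 + (0.16/6)·(k1 + 2k2 + 2k3 + k4) = 1.557084
p(0.16) ≈ 1.5571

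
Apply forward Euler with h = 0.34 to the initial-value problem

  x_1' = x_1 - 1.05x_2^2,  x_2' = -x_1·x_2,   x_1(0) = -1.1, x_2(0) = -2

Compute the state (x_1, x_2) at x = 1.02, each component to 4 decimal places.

-19.4637, -17.6816

Euler on (x_1,x_2): x_1_{n+1} = x_1_n + h·x_1', x_2_{n+1} = x_2_n + h·x_2'.
0.000000: (-1.100000, -2.000000); f=(-5.300000, -2.200000) → (-2.902000, -2.748000)
0.340000: (-2.902000, -2.748000); f=(-10.831079, -7.974696) → (-6.584567, -5.459397)
0.680000: (-6.584567, -5.459397); f=(-37.879829, -35.947763) → (-19.463709, -17.681636)
(x_1(1.02), x_2(1.02)) ≈ (-19.4637, -17.6816)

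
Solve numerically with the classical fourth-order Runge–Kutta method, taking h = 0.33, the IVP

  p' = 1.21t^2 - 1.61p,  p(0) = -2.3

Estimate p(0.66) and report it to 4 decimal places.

RK4: k1 = f(t_n, p_n); k2 = f(t_n + h/2, p_n + (h/2)·k1); k3 = f(t_n + h/2, p_n + (h/2)·k2); k4 = f(t_n + h, p_n + h·k3); p_{n+1} = p_n + (h/6)·(k1 + 2k2 + 2k3 + k4).
t=0.000000, p=-2.300000:
  k1 = f(0.000000, -2.300000) = 3.703000
  k2 = f(0.165000, -1.689005) = 2.752240
  k3 = f(0.165000, -1.845880) = 3.004810
  k4 = f(0.330000, -1.308413) = 2.238314
  p ← -2.300000 + (0.33/6)·(k1 + 2k2 + 2k3 + k4) = -1.339952
t=0.330000, p=-1.339952:
  k1 = f(0.330000, -1.339952) = 2.289092
  k2 = f(0.495000, -0.962252) = 1.845706
  k3 = f(0.495000, -1.035411) = 1.963492
  k4 = f(0.660000, -0.692000) = 1.641196
  p ← -1.339952 + (0.33/6)·(k1 + 2k2 + 2k3 + k4) = -0.704775
p(0.66) ≈ -0.7048

-0.7048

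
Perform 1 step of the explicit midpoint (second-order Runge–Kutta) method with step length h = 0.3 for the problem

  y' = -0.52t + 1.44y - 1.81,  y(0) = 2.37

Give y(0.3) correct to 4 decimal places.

2.9313

Midpoint: k1 = f(t_n, y_n); k2 = f(t_n + h/2, y_n + (h/2)·k1); y_{n+1} = y_n + h·k2.
t=0.000000, y=2.370000:
  k1 = f(0.000000, 2.370000) = 1.602800
  k2 = f(0.150000, 2.610420) = 1.871005
  y ← 2.370000 + 0.3·1.871005 = 2.931301
y(0.3) ≈ 2.9313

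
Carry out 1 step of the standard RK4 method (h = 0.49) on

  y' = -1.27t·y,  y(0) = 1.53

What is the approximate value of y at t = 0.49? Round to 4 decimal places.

1.3136

RK4: k1 = f(t_n, y_n); k2 = f(t_n + h/2, y_n + (h/2)·k1); k3 = f(t_n + h/2, y_n + (h/2)·k2); k4 = f(t_n + h, y_n + h·k3); y_{n+1} = y_n + (h/6)·(k1 + 2k2 + 2k3 + k4).
t=0.000000, y=1.530000:
  k1 = f(0.000000, 1.530000) = 0.000000
  k2 = f(0.245000, 1.530000) = -0.476059
  k3 = f(0.245000, 1.413365) = -0.439769
  k4 = f(0.490000, 1.314513) = -0.818022
  y ← 1.530000 + (0.49/6)·(k1 + 2k2 + 2k3 + k4) = 1.313610
y(0.49) ≈ 1.3136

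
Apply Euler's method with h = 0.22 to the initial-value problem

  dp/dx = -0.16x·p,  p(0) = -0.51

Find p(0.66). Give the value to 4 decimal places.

Euler: p_{n+1} = p_n + h·f(x_n, p_n).
x=0.000000, p=-0.510000: f=0.000000 → p ← -0.510000 + 0.22·0.000000 = -0.510000
x=0.220000, p=-0.510000: f=0.017952 → p ← -0.510000 + 0.22·0.017952 = -0.506051
x=0.440000, p=-0.506051: f=0.035626 → p ← -0.506051 + 0.22·0.035626 = -0.498213
p(0.66) ≈ -0.4982

-0.4982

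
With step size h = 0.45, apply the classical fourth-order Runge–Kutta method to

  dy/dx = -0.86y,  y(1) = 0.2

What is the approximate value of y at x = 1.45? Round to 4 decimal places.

RK4: k1 = f(x_n, y_n); k2 = f(x_n + h/2, y_n + (h/2)·k1); k3 = f(x_n + h/2, y_n + (h/2)·k2); k4 = f(x_n + h, y_n + h·k3); y_{n+1} = y_n + (h/6)·(k1 + 2k2 + 2k3 + k4).
x=1.000000, y=0.200000:
  k1 = f(1.000000, 0.200000) = -0.172000
  k2 = f(1.225000, 0.161300) = -0.138718
  k3 = f(1.225000, 0.168788) = -0.145158
  k4 = f(1.450000, 0.134679) = -0.115824
  y ← 0.200000 + (0.45/6)·(k1 + 2k2 + 2k3 + k4) = 0.135832
y(1.45) ≈ 0.1358

0.1358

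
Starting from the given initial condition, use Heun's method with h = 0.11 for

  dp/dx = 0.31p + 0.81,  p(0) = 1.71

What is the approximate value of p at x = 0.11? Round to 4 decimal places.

Heun: k1 = f(x_n, p_n); k2 = f(x_n + h, p_n + h·k1); p_{n+1} = p_n + (h/2)·(k1 + k2).
x=0.000000, p=1.710000:
  k1 = f(0.000000, 1.710000) = 1.340100
  k2 = f(0.110000, 1.857411) = 1.385797
  p ← 1.710000 + (0.11/2)·(1.340100 + 1.385797) = 1.859924
p(0.11) ≈ 1.8599

1.8599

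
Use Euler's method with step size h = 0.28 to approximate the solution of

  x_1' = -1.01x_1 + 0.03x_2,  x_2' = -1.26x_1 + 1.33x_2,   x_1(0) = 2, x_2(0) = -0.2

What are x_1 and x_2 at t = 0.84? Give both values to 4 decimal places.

Euler on (x_1,x_2): x_1_{n+1} = x_1_n + h·x_1', x_2_{n+1} = x_2_n + h·x_2'.
0.000000: (2.000000, -0.200000); f=(-2.026000, -2.786000) → (1.432720, -0.980080)
0.280000: (1.432720, -0.980080); f=(-1.476450, -3.108734) → (1.019314, -1.850525)
0.560000: (1.019314, -1.850525); f=(-1.085023, -3.745535) → (0.715508, -2.899275)
(x_1(0.84), x_2(0.84)) ≈ (0.7155, -2.8993)

0.7155, -2.8993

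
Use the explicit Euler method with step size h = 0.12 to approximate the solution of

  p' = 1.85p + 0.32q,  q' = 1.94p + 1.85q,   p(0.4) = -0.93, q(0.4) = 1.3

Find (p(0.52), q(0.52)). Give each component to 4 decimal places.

Euler on (p,q): p_{n+1} = p_n + h·p', q_{n+1} = q_n + h·q'.
0.400000: (-0.930000, 1.300000); f=(-1.304500, 0.600800) → (-1.086540, 1.372096)
(p(0.52), q(0.52)) ≈ (-1.0865, 1.3721)

-1.0865, 1.3721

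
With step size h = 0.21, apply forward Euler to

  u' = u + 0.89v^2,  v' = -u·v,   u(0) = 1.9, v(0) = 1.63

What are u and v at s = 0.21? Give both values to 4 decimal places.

Euler on (u,v): u_{n+1} = u_n + h·u', v_{n+1} = v_n + h·v'.
0.000000: (1.900000, 1.630000); f=(4.264641, -3.097000) → (2.795575, 0.979630)
(u(0.21), v(0.21)) ≈ (2.7956, 0.9796)

2.7956, 0.9796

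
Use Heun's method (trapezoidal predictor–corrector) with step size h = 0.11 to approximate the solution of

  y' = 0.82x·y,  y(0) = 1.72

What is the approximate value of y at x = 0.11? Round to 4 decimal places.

1.7285

Heun: k1 = f(x_n, y_n); k2 = f(x_n + h, y_n + h·k1); y_{n+1} = y_n + (h/2)·(k1 + k2).
x=0.000000, y=1.720000:
  k1 = f(0.000000, 1.720000) = 0.000000
  k2 = f(0.110000, 1.720000) = 0.155144
  y ← 1.720000 + (0.11/2)·(0.000000 + 0.155144) = 1.728533
y(0.11) ≈ 1.7285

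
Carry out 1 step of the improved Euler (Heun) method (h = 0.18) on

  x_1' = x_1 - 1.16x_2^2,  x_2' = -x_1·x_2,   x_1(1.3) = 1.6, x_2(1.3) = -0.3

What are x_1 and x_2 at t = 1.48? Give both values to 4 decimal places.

1.8981, -0.2209

Heun on (x_1,x_2): k1 = f(t_n, state_n); k2 = f(t_n + h, state_n + h·k1); state_{n+1} = state_n + (h/2)·(k1 + k2).
1.300000: (1.600000, -0.300000)
  k1 = (1.495600, 0.480000)
  predictor → (1.869208, -0.213600)
  k2 = (1.816283, 0.399263)
  → (1.898069, -0.220866)
(x_1(1.48), x_2(1.48)) ≈ (1.8981, -0.2209)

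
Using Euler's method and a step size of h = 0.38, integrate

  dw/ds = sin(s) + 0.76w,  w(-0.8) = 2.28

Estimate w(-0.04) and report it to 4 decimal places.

3.2808

Euler: w_{n+1} = w_n + h·f(s_n, w_n).
s=-0.800000, w=2.280000: f=1.015444 → w ← 2.280000 + 0.38·1.015444 = 2.665869
s=-0.420000, w=2.665869: f=1.618300 → w ← 2.665869 + 0.38·1.618300 = 3.280823
w(-0.04) ≈ 3.2808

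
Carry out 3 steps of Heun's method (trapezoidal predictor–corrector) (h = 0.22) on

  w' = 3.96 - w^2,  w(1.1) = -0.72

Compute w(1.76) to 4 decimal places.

Heun: k1 = f(x_n, w_n); k2 = f(x_n + h, w_n + h·k1); w_{n+1} = w_n + (h/2)·(k1 + k2).
x=1.100000, w=-0.720000:
  k1 = f(1.100000, -0.720000) = 3.441600
  k2 = f(1.320000, 0.037152) = 3.958620
  w ← -0.720000 + (0.22/2)·(3.441600 + 3.958620) = 0.094024
x=1.320000, w=0.094024:
  k1 = f(1.320000, 0.094024) = 3.951159
  k2 = f(1.540000, 0.963279) = 3.032093
  w ← 0.094024 + (0.22/2)·(3.951159 + 3.032093) = 0.862182
x=1.540000, w=0.862182:
  k1 = f(1.540000, 0.862182) = 3.216642
  k2 = f(1.760000, 1.569843) = 1.495592
  w ← 0.862182 + (0.22/2)·(3.216642 + 1.495592) = 1.380528
w(1.76) ≈ 1.3805

1.3805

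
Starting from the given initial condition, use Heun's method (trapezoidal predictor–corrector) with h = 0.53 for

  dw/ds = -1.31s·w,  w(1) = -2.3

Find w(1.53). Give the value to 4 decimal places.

Heun: k1 = f(s_n, w_n); k2 = f(s_n + h, w_n + h·k1); w_{n+1} = w_n + (h/2)·(k1 + k2).
s=1.000000, w=-2.300000:
  k1 = f(1.000000, -2.300000) = 3.013000
  k2 = f(1.530000, -0.703110) = 1.409243
  w ← -2.300000 + (0.53/2)·(3.013000 + 1.409243) = -1.128106
w(1.53) ≈ -1.1281

-1.1281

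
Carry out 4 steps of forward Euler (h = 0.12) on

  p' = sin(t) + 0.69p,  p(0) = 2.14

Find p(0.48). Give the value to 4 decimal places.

Euler: p_{n+1} = p_n + h·f(t_n, p_n).
t=0.000000, p=2.140000: f=1.476600 → p ← 2.140000 + 0.12·1.476600 = 2.317192
t=0.120000, p=2.317192: f=1.718575 → p ← 2.317192 + 0.12·1.718575 = 2.523421
t=0.240000, p=2.523421: f=1.978863 → p ← 2.523421 + 0.12·1.978863 = 2.760885
t=0.360000, p=2.760885: f=2.257285 → p ← 2.760885 + 0.12·2.257285 = 3.031759
p(0.48) ≈ 3.0318

3.0318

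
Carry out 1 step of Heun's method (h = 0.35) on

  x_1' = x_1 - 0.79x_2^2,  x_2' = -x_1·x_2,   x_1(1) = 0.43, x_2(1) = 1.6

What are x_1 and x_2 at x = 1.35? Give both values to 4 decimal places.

-0.1264, 1.5099

Heun on (x_1,x_2): k1 = f(x_n, state_n); k2 = f(x_n + h, state_n + h·k1); state_{n+1} = state_n + (h/2)·(k1 + k2).
1.000000: (0.430000, 1.600000)
  k1 = (-1.592400, -0.688000)
  predictor → (-0.127340, 1.359200)
  k2 = (-1.586805, 0.173081)
  → (-0.126361, 1.509889)
(x_1(1.35), x_2(1.35)) ≈ (-0.1264, 1.5099)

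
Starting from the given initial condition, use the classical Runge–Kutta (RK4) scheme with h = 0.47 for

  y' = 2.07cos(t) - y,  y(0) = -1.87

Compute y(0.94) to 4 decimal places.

0.3104

RK4: k1 = f(t_n, y_n); k2 = f(t_n + h/2, y_n + (h/2)·k1); k3 = f(t_n + h/2, y_n + (h/2)·k2); k4 = f(t_n + h, y_n + h·k3); y_{n+1} = y_n + (h/6)·(k1 + 2k2 + 2k3 + k4).
t=0.000000, y=-1.870000:
  k1 = f(0.000000, -1.870000) = 3.940000
  k2 = f(0.235000, -0.944100) = 2.957205
  k3 = f(0.235000, -1.175057) = 3.188162
  k4 = f(0.470000, -0.371564) = 2.217110
  y ← -1.870000 + (0.47/6)·(k1 + 2k2 + 2k3 + k4) = -0.424919
t=0.470000, y=-0.424919:
  k1 = f(0.470000, -0.424919) = 2.270465
  k2 = f(0.705000, 0.108640) = 1.467896
  k3 = f(0.705000, -0.079964) = 1.656499
  k4 = f(0.940000, 0.353636) = 0.867225
  y ← -0.424919 + (0.47/6)·(k1 + 2k2 + 2k3 + k4) = 0.310355
y(0.94) ≈ 0.3104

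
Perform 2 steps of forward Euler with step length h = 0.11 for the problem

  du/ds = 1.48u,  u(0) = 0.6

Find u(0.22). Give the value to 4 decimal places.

0.8113

Euler: u_{n+1} = u_n + h·f(s_n, u_n).
s=0.000000, u=0.600000: f=0.888000 → u ← 0.600000 + 0.11·0.888000 = 0.697680
s=0.110000, u=0.697680: f=1.032566 → u ← 0.697680 + 0.11·1.032566 = 0.811262
u(0.22) ≈ 0.8113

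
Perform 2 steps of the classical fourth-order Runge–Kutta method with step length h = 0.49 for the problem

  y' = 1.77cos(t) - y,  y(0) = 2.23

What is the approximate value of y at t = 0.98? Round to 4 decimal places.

RK4: k1 = f(t_n, y_n); k2 = f(t_n + h/2, y_n + (h/2)·k1); k3 = f(t_n + h/2, y_n + (h/2)·k2); k4 = f(t_n + h, y_n + h·k3); y_{n+1} = y_n + (h/6)·(k1 + 2k2 + 2k3 + k4).
t=0.000000, y=2.230000:
  k1 = f(0.000000, 2.230000) = -0.460000
  k2 = f(0.245000, 2.117300) = -0.400157
  k3 = f(0.245000, 2.131962) = -0.414818
  k4 = f(0.490000, 2.026739) = -0.465010
  y ← 2.230000 + (0.49/6)·(k1 + 2k2 + 2k3 + k4) = 2.021345
t=0.490000, y=2.021345:
  k1 = f(0.490000, 2.021345) = -0.459616
  k2 = f(0.735000, 1.908739) = -0.595699
  k3 = f(0.735000, 1.875399) = -0.562358
  k4 = f(0.980000, 1.745789) = -0.759859
  y ← 2.021345 + (0.49/6)·(k1 + 2k2 + 2k3 + k4) = 1.732605
y(0.98) ≈ 1.7326

1.7326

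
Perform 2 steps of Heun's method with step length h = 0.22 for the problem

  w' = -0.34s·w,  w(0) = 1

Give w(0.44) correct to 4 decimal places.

Heun: k1 = f(s_n, w_n); k2 = f(s_n + h, w_n + h·k1); w_{n+1} = w_n + (h/2)·(k1 + k2).
s=0.000000, w=1.000000:
  k1 = f(0.000000, 1.000000) = 0.000000
  k2 = f(0.220000, 1.000000) = -0.074800
  w ← 1.000000 + (0.22/2)·(0.000000 + (-0.074800)) = 0.991772
s=0.220000, w=0.991772:
  k1 = f(0.220000, 0.991772) = -0.074185
  k2 = f(0.440000, 0.975451) = -0.145928
  w ← 0.991772 + (0.22/2)·(-0.074185 + (-0.145928)) = 0.967560
w(0.44) ≈ 0.9676

0.9676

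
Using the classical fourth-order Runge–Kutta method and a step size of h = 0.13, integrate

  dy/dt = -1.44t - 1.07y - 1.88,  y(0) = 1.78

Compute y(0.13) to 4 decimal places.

1.3091

RK4: k1 = f(t_n, y_n); k2 = f(t_n + h/2, y_n + (h/2)·k1); k3 = f(t_n + h/2, y_n + (h/2)·k2); k4 = f(t_n + h, y_n + h·k3); y_{n+1} = y_n + (h/6)·(k1 + 2k2 + 2k3 + k4).
t=0.000000, y=1.780000:
  k1 = f(0.000000, 1.780000) = -3.784600
  k2 = f(0.065000, 1.534001) = -3.614981
  k3 = f(0.065000, 1.545026) = -3.626778
  k4 = f(0.130000, 1.308519) = -3.467315
  y ← 1.780000 + (0.13/6)·(k1 + 2k2 + 2k3 + k4) = 1.309066
y(0.13) ≈ 1.3091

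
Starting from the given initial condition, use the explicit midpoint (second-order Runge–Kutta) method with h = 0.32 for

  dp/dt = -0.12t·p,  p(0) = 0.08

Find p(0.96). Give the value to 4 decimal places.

Midpoint: k1 = f(t_n, p_n); k2 = f(t_n + h/2, p_n + (h/2)·k1); p_{n+1} = p_n + h·k2.
t=0.000000, p=0.080000:
  k1 = f(0.000000, 0.080000) = 0.000000
  k2 = f(0.160000, 0.080000) = -0.001536
  p ← 0.080000 + 0.32·(-0.001536) = 0.079508
t=0.320000, p=0.079508:
  k1 = f(0.320000, 0.079508) = -0.003053
  k2 = f(0.480000, 0.079020) = -0.004552
  p ← 0.079508 + 0.32·(-0.004552) = 0.078052
t=0.640000, p=0.078052:
  k1 = f(0.640000, 0.078052) = -0.005994
  k2 = f(0.800000, 0.077093) = -0.007401
  p ← 0.078052 + 0.32·(-0.007401) = 0.075684
p(0.96) ≈ 0.0757

0.0757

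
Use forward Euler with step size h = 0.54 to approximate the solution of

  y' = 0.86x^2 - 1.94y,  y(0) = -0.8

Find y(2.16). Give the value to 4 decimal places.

1.1933

Euler: y_{n+1} = y_n + h·f(x_n, y_n).
x=0.000000, y=-0.800000: f=1.552000 → y ← -0.800000 + 0.54·1.552000 = 0.038080
x=0.540000, y=0.038080: f=0.176901 → y ← 0.038080 + 0.54·0.176901 = 0.133606
x=1.080000, y=0.133606: f=0.743908 → y ← 0.133606 + 0.54·0.743908 = 0.535316
x=1.620000, y=0.535316: f=1.218470 → y ← 0.535316 + 0.54·1.218470 = 1.193290
y(2.16) ≈ 1.1933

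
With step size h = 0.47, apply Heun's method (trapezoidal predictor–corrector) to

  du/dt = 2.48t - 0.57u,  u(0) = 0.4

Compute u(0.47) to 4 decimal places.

Heun: k1 = f(t_n, u_n); k2 = f(t_n + h, u_n + h·k1); u_{n+1} = u_n + (h/2)·(k1 + k2).
t=0.000000, u=0.400000:
  k1 = f(0.000000, 0.400000) = -0.228000
  k2 = f(0.470000, 0.292840) = 0.998681
  u ← 0.400000 + (0.47/2)·(-0.228000 + 0.998681) = 0.581110
u(0.47) ≈ 0.5811

0.5811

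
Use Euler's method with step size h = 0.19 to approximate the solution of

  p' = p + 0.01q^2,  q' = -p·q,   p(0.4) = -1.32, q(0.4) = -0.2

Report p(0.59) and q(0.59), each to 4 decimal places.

-1.5707, -0.2502

Euler on (p,q): p_{n+1} = p_n + h·p', q_{n+1} = q_n + h·q'.
0.400000: (-1.320000, -0.200000); f=(-1.319600, -0.264000) → (-1.570724, -0.250160)
(p(0.59), q(0.59)) ≈ (-1.5707, -0.2502)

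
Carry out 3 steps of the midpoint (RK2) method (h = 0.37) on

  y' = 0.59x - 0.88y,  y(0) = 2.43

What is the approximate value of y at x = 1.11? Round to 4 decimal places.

Midpoint: k1 = f(x_n, y_n); k2 = f(x_n + h/2, y_n + (h/2)·k1); y_{n+1} = y_n + h·k2.
x=0.000000, y=2.430000:
  k1 = f(0.000000, 2.430000) = -2.138400
  k2 = f(0.185000, 2.034396) = -1.681118
  y ← 2.430000 + 0.37·(-1.681118) = 1.807986
x=0.370000, y=1.807986:
  k1 = f(0.370000, 1.807986) = -1.372728
  k2 = f(0.555000, 1.554032) = -1.040098
  y ← 1.807986 + 0.37·(-1.040098) = 1.423150
x=0.740000, y=1.423150:
  k1 = f(0.740000, 1.423150) = -0.815772
  k2 = f(0.925000, 1.272232) = -0.573814
  y ← 1.423150 + 0.37·(-0.573814) = 1.210839
y(1.11) ≈ 1.2108

1.2108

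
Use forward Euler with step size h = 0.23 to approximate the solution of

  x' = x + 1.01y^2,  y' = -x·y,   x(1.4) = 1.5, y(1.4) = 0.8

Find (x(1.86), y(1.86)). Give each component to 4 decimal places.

2.5160, 0.2837

Euler on (x,y): x_{n+1} = x_n + h·x', y_{n+1} = y_n + h·y'.
1.400000: (1.500000, 0.800000); f=(2.146400, -1.200000) → (1.993672, 0.524000)
1.630000: (1.993672, 0.524000); f=(2.270994, -1.044684) → (2.516001, 0.283723)
(x(1.86), y(1.86)) ≈ (2.5160, 0.2837)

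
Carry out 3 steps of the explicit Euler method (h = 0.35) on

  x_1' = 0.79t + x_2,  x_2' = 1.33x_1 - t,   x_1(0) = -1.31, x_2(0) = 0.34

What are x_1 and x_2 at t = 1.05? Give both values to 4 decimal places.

Euler on (x_1,x_2): x_1_{n+1} = x_1_n + h·x_1', x_2_{n+1} = x_2_n + h·x_2'.
0.000000: (-1.310000, 0.340000); f=(0.340000, -1.742300) → (-1.191000, -0.269805)
0.350000: (-1.191000, -0.269805); f=(0.006695, -1.934030) → (-1.188657, -0.946716)
0.700000: (-1.188657, -0.946716); f=(-0.393716, -2.280913) → (-1.326457, -1.745035)
(x_1(1.05), x_2(1.05)) ≈ (-1.3265, -1.7450)

-1.3265, -1.7450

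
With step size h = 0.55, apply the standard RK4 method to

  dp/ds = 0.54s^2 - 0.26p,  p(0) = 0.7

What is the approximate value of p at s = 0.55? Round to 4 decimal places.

0.6356

RK4: k1 = f(s_n, p_n); k2 = f(s_n + h/2, p_n + (h/2)·k1); k3 = f(s_n + h/2, p_n + (h/2)·k2); k4 = f(s_n + h, p_n + h·k3); p_{n+1} = p_n + (h/6)·(k1 + 2k2 + 2k3 + k4).
s=0.000000, p=0.700000:
  k1 = f(0.000000, 0.700000) = -0.182000
  k2 = f(0.275000, 0.649950) = -0.128149
  k3 = f(0.275000, 0.664759) = -0.132000
  k4 = f(0.550000, 0.627400) = 0.000226
  p ← 0.700000 + (0.55/6)·(k1 + 2k2 + 2k3 + k4) = 0.635643
p(0.55) ≈ 0.6356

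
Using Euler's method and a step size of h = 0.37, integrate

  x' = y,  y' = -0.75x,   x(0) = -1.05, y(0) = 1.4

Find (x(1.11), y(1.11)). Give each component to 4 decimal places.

Euler on (x,y): x_{n+1} = x_n + h·x', y_{n+1} = y_n + h·y'.
0.000000: (-1.050000, 1.400000); f=(1.400000, 0.787500) → (-0.532000, 1.691375)
0.370000: (-0.532000, 1.691375); f=(1.691375, 0.399000) → (0.093809, 1.839005)
0.740000: (0.093809, 1.839005); f=(1.839005, -0.070357) → (0.774241, 1.812973)
(x(1.11), y(1.11)) ≈ (0.7742, 1.8130)

0.7742, 1.8130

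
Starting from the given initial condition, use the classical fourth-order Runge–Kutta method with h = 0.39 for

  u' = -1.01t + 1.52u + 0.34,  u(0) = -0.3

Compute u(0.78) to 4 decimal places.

-0.9474

RK4: k1 = f(t_n, u_n); k2 = f(t_n + h/2, u_n + (h/2)·k1); k3 = f(t_n + h/2, u_n + (h/2)·k2); k4 = f(t_n + h, u_n + h·k3); u_{n+1} = u_n + (h/6)·(k1 + 2k2 + 2k3 + k4).
t=0.000000, u=-0.300000:
  k1 = f(0.000000, -0.300000) = -0.116000
  k2 = f(0.195000, -0.322620) = -0.347332
  k3 = f(0.195000, -0.367730) = -0.415899
  k4 = f(0.390000, -0.462201) = -0.756445
  u ← -0.300000 + (0.39/6)·(k1 + 2k2 + 2k3 + k4) = -0.455929
t=0.390000, u=-0.455929:
  k1 = f(0.390000, -0.455929) = -0.746912
  k2 = f(0.585000, -0.601577) = -1.165247
  k3 = f(0.585000, -0.683152) = -1.289241
  k4 = f(0.780000, -0.958733) = -1.905074
  u ← -0.455929 + (0.39/6)·(k1 + 2k2 + 2k3 + k4) = -0.947392
u(0.78) ≈ -0.9474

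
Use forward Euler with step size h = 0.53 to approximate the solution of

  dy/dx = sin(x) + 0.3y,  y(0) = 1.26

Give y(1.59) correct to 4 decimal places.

2.7345

Euler: y_{n+1} = y_n + h·f(x_n, y_n).
x=0.000000, y=1.260000: f=0.378000 → y ← 1.260000 + 0.53·0.378000 = 1.460340
x=0.530000, y=1.460340: f=0.943635 → y ← 1.460340 + 0.53·0.943635 = 1.960467
x=1.060000, y=1.960467: f=1.460496 → y ← 1.960467 + 0.53·1.460496 = 2.734529
y(1.59) ≈ 2.7345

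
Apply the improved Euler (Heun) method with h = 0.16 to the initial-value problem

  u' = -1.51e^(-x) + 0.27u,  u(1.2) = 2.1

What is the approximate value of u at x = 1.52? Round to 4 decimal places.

Heun: k1 = f(x_n, u_n); k2 = f(x_n + h, u_n + h·k1); u_{n+1} = u_n + (h/2)·(k1 + k2).
x=1.200000, u=2.100000:
  k1 = f(1.200000, 2.100000) = 0.112197
  k2 = f(1.360000, 2.117951) = 0.184289
  u ← 2.100000 + (0.16/2)·(0.112197 + 0.184289) = 2.123719
x=1.360000, u=2.123719:
  k1 = f(1.360000, 2.123719) = 0.185846
  k2 = f(1.520000, 2.153454) = 0.251178
  u ← 2.123719 + (0.16/2)·(0.185846 + 0.251178) = 2.158681
u(1.52) ≈ 2.1587

2.1587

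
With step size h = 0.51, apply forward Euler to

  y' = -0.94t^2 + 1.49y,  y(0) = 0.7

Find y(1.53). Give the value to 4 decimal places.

3.0974

Euler: y_{n+1} = y_n + h·f(t_n, y_n).
t=0.000000, y=0.700000: f=1.043000 → y ← 0.700000 + 0.51·1.043000 = 1.231930
t=0.510000, y=1.231930: f=1.591082 → y ← 1.231930 + 0.51·1.591082 = 2.043382
t=1.020000, y=2.043382: f=2.066663 → y ← 2.043382 + 0.51·2.066663 = 3.097380
y(1.53) ≈ 3.0974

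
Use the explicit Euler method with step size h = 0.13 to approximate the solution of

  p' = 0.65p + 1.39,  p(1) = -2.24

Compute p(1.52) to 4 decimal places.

Euler: p_{n+1} = p_n + h·f(x_n, p_n).
x=1.000000, p=-2.240000: f=-0.066000 → p ← -2.240000 + 0.13·(-0.066000) = -2.248580
x=1.130000, p=-2.248580: f=-0.071577 → p ← -2.248580 + 0.13·(-0.071577) = -2.257885
x=1.260000, p=-2.257885: f=-0.077625 → p ← -2.257885 + 0.13·(-0.077625) = -2.267976
x=1.390000, p=-2.267976: f=-0.084185 → p ← -2.267976 + 0.13·(-0.084185) = -2.278920
p(1.52) ≈ -2.2789

-2.2789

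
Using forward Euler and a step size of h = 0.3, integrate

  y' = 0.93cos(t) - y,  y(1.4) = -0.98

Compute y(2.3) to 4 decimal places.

Euler: y_{n+1} = y_n + h·f(t_n, y_n).
t=1.400000, y=-0.980000: f=1.138069 → y ← -0.980000 + 0.3·1.138069 = -0.638579
t=1.700000, y=-0.638579: f=0.518754 → y ← -0.638579 + 0.3·0.518754 = -0.482953
t=2.000000, y=-0.482953: f=0.095936 → y ← -0.482953 + 0.3·0.095936 = -0.454172
y(2.3) ≈ -0.4542

-0.4542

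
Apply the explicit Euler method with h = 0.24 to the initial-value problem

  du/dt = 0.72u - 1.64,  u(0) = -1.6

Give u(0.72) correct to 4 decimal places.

Euler: u_{n+1} = u_n + h·f(t_n, u_n).
t=0.000000, u=-1.600000: f=-2.792000 → u ← -1.600000 + 0.24·(-2.792000) = -2.270080
t=0.240000, u=-2.270080: f=-3.274458 → u ← -2.270080 + 0.24·(-3.274458) = -3.055950
t=0.480000, u=-3.055950: f=-3.840284 → u ← -3.055950 + 0.24·(-3.840284) = -3.977618
u(0.72) ≈ -3.9776

-3.9776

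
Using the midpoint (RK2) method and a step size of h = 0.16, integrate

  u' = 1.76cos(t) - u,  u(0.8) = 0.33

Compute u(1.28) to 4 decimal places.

0.5265

Midpoint: k1 = f(t_n, u_n); k2 = f(t_n + h/2, u_n + (h/2)·k1); u_{n+1} = u_n + h·k2.
t=0.800000, u=0.330000:
  k1 = f(0.800000, 0.330000) = 0.896204
  k2 = f(0.880000, 0.401696) = 0.719690
  u ← 0.330000 + 0.16·0.719690 = 0.445150
t=0.960000, u=0.445150:
  k1 = f(0.960000, 0.445150) = 0.564245
  k2 = f(1.040000, 0.490290) = 0.400658
  u ← 0.445150 + 0.16·0.400658 = 0.509256
t=1.120000, u=0.509256:
  k1 = f(1.120000, 0.509256) = 0.257546
  k2 = f(1.200000, 0.529859) = 0.107890
  u ← 0.509256 + 0.16·0.107890 = 0.526518
u(1.28) ≈ 0.5265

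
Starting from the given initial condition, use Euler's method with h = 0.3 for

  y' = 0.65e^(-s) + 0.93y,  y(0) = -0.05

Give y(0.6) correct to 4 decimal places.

Euler: y_{n+1} = y_n + h·f(s_n, y_n).
s=0.000000, y=-0.050000: f=0.603500 → y ← -0.050000 + 0.3·0.603500 = 0.131050
s=0.300000, y=0.131050: f=0.603408 → y ← 0.131050 + 0.3·0.603408 = 0.312073
y(0.6) ≈ 0.3121

0.3121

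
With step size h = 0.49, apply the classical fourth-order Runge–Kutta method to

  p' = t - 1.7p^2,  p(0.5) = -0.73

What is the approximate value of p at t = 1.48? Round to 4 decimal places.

RK4: k1 = f(t_n, p_n); k2 = f(t_n + h/2, p_n + (h/2)·k1); k3 = f(t_n + h/2, p_n + (h/2)·k2); k4 = f(t_n + h, p_n + h·k3); p_{n+1} = p_n + (h/6)·(k1 + 2k2 + 2k3 + k4).
t=0.500000, p=-0.730000:
  k1 = f(0.500000, -0.730000) = -0.405930
  k2 = f(0.745000, -0.829453) = -0.424586
  k3 = f(0.745000, -0.834024) = -0.437512
  k4 = f(0.990000, -0.944381) = -0.526154
  p ← -0.730000 + (0.49/6)·(k1 + 2k2 + 2k3 + k4) = -0.946930
t=0.990000, p=-0.946930:
  k1 = f(0.990000, -0.946930) = -0.534349
  k2 = f(1.235000, -1.077845) = -0.739975
  k3 = f(1.235000, -1.128224) = -0.928911
  k4 = f(1.480000, -1.402096) = -1.861984
  p ← -0.946930 + (0.49/6)·(k1 + 2k2 + 2k3 + k4) = -1.415215
p(1.48) ≈ -1.4152

-1.4152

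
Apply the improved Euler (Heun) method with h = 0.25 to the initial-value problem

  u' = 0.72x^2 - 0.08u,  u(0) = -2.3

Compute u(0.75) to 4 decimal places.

-2.0605

Heun: k1 = f(x_n, u_n); k2 = f(x_n + h, u_n + h·k1); u_{n+1} = u_n + (h/2)·(k1 + k2).
x=0.000000, u=-2.300000:
  k1 = f(0.000000, -2.300000) = 0.184000
  k2 = f(0.250000, -2.254000) = 0.225320
  u ← -2.300000 + (0.25/2)·(0.184000 + 0.225320) = -2.248835
x=0.250000, u=-2.248835:
  k1 = f(0.250000, -2.248835) = 0.224907
  k2 = f(0.500000, -2.192608) = 0.355409
  u ← -2.248835 + (0.25/2)·(0.224907 + 0.355409) = -2.176296
x=0.500000, u=-2.176296:
  k1 = f(0.500000, -2.176296) = 0.354104
  k2 = f(0.750000, -2.087770) = 0.572022
  u ← -2.176296 + (0.25/2)·(0.354104 + 0.572022) = -2.060530
u(0.75) ≈ -2.0605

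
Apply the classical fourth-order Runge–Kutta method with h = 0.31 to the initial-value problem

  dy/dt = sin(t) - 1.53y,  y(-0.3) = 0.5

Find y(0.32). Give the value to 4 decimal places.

RK4: k1 = f(t_n, y_n); k2 = f(t_n + h/2, y_n + (h/2)·k1); k3 = f(t_n + h/2, y_n + (h/2)·k2); k4 = f(t_n + h, y_n + h·k3); y_{n+1} = y_n + (h/6)·(k1 + 2k2 + 2k3 + k4).
t=-0.300000, y=0.500000:
  k1 = f(-0.300000, 0.500000) = -1.060520
  k2 = f(-0.145000, 0.335619) = -0.657990
  k3 = f(-0.145000, 0.398012) = -0.753450
  k4 = f(0.010000, 0.266430) = -0.397639
  y ← 0.500000 + (0.31/6)·(k1 + 2k2 + 2k3 + k4) = 0.278813
t=0.010000, y=0.278813:
  k1 = f(0.010000, 0.278813) = -0.416584
  k2 = f(0.165000, 0.214242) = -0.163539
  k3 = f(0.165000, 0.253464) = -0.223548
  k4 = f(0.320000, 0.209513) = -0.005988
  y ← 0.278813 + (0.31/6)·(k1 + 2k2 + 2k3 + k4) = 0.216981
y(0.32) ≈ 0.2170

0.2170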